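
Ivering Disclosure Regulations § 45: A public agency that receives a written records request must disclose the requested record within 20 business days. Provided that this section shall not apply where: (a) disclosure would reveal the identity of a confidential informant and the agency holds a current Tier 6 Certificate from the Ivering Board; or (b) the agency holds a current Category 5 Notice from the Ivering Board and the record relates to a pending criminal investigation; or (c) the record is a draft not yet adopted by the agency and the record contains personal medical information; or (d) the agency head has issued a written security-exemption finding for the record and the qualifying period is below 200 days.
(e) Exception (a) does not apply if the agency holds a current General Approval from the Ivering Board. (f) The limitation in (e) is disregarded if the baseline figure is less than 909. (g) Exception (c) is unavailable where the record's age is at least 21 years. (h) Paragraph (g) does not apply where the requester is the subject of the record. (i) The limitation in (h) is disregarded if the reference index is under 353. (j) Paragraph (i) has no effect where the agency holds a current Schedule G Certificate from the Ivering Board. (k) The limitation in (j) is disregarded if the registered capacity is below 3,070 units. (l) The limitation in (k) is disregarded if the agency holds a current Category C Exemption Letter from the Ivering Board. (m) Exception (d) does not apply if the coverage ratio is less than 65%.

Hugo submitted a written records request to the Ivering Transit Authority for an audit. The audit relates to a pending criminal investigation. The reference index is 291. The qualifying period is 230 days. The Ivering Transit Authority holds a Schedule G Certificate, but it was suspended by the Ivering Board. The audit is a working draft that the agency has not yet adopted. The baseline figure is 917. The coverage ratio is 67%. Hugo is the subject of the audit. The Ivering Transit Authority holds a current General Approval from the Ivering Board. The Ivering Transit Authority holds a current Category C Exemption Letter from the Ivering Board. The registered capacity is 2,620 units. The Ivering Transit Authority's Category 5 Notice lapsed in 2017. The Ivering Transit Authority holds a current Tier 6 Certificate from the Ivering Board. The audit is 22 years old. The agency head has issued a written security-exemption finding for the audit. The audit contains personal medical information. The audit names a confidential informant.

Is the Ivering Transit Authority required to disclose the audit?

Yes — the Ivering Transit Authority must disclose the audit.

Exception (a)'s conditions are all satisfied: the audit names a confidential informant; a current Tier 6 Certificate is held. However, paragraphs (e)–(f) must be considered: (e) applies — a current General Approval is held. (f) is inapplicable (the baseline figure is 917, not less than 909), so (e) stands. Exception (a) does not apply.
Exception (b) fails — there is no Category 5 Notice in force.
All of (c)'s requirements are met (the audit is an unadopted draft; the audit contains personal medical information). However, paragraphs (g)–(l) must be considered: (g) operates against (c): the record's age is 22 years, meeting the 21 years threshold. (h) applies (Hugo is the subject of the audit), but yields to (i): (i) applies — the reference index is 291, under the 353 limit. (j) does not operate here (there is no Schedule G Certificate in force), so (i) stands. Exception (c) does not apply.
Exception (d) requires that the qualifying period is below 200 days; but the qualifying period is 230 days, not below 200 days, so (d) is unavailable.
No exception displaces § 45.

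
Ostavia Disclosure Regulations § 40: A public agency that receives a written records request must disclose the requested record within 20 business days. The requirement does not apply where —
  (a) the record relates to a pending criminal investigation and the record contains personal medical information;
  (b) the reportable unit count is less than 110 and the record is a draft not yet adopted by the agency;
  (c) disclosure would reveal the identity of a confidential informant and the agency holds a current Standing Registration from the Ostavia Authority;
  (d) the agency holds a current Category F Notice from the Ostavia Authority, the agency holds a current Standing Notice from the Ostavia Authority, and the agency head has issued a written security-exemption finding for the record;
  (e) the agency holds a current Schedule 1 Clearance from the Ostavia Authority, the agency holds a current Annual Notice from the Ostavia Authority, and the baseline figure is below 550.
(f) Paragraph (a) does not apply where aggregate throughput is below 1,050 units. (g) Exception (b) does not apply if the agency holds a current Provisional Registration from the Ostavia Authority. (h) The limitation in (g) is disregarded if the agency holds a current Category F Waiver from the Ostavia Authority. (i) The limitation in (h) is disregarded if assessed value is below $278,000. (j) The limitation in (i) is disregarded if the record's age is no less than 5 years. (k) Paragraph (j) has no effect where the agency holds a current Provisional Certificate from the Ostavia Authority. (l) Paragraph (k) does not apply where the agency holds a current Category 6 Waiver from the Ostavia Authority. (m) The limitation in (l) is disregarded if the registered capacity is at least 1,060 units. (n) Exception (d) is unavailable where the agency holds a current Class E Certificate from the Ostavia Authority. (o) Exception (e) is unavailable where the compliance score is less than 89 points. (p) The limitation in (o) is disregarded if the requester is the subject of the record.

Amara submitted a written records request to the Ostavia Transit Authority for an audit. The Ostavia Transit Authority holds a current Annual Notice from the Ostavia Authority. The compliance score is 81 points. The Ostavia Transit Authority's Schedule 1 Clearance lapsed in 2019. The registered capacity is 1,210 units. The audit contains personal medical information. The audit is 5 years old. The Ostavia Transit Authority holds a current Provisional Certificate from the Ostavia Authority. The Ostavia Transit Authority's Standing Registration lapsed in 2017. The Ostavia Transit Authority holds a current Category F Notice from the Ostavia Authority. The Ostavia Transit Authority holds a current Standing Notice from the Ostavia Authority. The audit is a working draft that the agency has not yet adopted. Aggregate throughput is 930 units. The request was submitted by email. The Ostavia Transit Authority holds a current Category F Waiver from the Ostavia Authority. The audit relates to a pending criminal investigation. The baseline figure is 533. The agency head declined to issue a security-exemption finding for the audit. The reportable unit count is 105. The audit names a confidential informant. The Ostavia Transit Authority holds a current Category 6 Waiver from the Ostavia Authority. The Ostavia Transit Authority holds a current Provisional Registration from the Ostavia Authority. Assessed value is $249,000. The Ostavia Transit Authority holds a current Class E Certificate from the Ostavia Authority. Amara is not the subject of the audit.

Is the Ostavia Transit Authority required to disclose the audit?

Exception (a) is satisfied on its face — the audit relates to a pending investigation; the audit contains personal medical information. But applying paragraph (f): (f) operates against (a): aggregate throughput is 930 units, below the 1,050 units limit. (a) is therefore removed.
Exception (b): the reportable unit count is 105, less than the 110 limit; the audit is an unadopted draft — every condition holds. But applying paragraphs (g)–(m): (g) operates — a current Provisional Registration is held. (h) would limit (g) — a current Category F Waiver is held — but (i) sets (h) aside: (i) is triggered — assessed value is $249,000, below the $278,000 limit. (j) would limit (i) — the record's age is 5 years, meeting the 5 years threshold — but (k) sets (j) aside: (k) operates against (j): a current Provisional Certificate is held. (l) would limit (k) — a current Category 6 Waiver is held — but (m) sets (l) aside: (m) operates — the registered capacity is 1,210 units, meeting the 1,060 units threshold. So (b) is unavailable.
Exception (c) does not apply: the Standing Registration is not current.
Exception (d) fails — the agency head declined to issue a security-exemption finding.
Exception (e) requires that the agency holds a current Schedule 1 Clearance from the Ostavia Authority; but no current Schedule 1 Clearance is held, so (e) is unavailable.
None of the exceptions is available; § 40 applies in full.

Yes — the Ostavia Transit Authority must disclose the audit.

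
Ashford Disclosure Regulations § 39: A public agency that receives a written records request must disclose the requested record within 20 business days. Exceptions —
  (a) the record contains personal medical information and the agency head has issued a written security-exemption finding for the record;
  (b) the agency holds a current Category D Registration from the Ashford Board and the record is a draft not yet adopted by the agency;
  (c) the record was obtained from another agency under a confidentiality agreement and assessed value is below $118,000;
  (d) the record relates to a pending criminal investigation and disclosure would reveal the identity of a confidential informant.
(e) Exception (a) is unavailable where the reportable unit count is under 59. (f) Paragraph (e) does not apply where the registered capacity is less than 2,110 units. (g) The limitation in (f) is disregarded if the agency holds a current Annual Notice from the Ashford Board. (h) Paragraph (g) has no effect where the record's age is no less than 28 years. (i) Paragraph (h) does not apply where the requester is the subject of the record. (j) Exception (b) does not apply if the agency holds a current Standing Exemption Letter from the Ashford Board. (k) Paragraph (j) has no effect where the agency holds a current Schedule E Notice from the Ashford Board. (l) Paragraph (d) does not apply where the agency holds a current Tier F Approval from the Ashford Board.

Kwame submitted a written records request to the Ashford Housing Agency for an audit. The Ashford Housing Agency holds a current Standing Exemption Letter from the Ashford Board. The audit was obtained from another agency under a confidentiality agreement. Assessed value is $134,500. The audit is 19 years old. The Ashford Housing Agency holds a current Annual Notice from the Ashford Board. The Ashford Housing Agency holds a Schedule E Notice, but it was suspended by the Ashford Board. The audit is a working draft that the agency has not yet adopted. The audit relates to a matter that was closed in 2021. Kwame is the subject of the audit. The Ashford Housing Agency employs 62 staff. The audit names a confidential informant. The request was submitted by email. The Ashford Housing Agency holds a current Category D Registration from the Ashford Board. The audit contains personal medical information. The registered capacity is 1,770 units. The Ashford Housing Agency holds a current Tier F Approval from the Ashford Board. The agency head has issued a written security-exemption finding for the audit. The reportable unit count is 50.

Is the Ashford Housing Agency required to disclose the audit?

All of (a)'s requirements are met (the audit contains personal medical information; a written security-exemption finding has been issued). But: (e) operates against (a): the reportable unit count is 50, under the 59 limit. (f) is engaged (the registered capacity is 1,770 units, less than the 2,110 units limit), but is itself disapplied by (g): (g) is triggered — a current Annual Notice is held. (h) is not engaged (the record's age is 19 years, short of 28 years), so (g) stands. Exception (a) does not apply.
Exception (b): a current Category D Registration is held; the audit is an unadopted draft — every condition holds. Turning to paragraphs (j)–(k): (j) applies — a current Standing Exemption Letter is held. (k) is inapplicable (the Schedule E Notice is not current), so (j) stands. (b) is therefore removed.
Exception (c) fails — assessed value is $134,500, not below $118,000.
Exception (d) requires that the record relates to a pending criminal investigation; but the audit relates to a closed matter, so (d) is unavailable.
No exception displaces § 39.

Yes — the Ashford Housing Agency must disclose the audit.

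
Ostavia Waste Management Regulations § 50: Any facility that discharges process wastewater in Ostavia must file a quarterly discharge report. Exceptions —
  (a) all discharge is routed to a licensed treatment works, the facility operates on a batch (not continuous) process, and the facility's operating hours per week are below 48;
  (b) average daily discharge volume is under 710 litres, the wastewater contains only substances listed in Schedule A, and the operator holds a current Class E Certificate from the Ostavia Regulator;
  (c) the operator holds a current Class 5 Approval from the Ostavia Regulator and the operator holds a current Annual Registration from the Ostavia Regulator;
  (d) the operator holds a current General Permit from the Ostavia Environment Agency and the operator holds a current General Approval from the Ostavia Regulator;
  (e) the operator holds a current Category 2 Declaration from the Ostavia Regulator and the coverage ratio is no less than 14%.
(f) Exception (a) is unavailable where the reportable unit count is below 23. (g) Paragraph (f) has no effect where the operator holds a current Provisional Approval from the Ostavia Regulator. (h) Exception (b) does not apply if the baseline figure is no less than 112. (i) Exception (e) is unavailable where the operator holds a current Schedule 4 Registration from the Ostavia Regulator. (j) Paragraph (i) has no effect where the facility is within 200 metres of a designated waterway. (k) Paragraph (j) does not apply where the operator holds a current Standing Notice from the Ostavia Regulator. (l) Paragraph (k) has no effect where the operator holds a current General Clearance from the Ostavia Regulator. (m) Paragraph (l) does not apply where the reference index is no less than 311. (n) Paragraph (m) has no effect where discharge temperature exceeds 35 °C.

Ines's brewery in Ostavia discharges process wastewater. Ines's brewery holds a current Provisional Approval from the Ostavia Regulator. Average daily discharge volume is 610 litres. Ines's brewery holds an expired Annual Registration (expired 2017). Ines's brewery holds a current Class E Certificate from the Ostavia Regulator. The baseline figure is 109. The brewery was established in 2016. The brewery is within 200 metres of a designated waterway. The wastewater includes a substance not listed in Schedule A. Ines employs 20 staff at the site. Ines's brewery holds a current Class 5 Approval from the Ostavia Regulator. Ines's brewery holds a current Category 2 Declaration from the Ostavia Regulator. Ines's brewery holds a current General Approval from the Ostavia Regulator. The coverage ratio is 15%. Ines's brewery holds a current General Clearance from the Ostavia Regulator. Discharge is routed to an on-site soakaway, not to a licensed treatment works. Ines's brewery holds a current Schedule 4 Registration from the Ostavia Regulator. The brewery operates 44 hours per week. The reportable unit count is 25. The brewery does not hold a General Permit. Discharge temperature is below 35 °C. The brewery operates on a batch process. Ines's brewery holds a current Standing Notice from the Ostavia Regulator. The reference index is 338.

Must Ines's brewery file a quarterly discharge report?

Exception (a) fails — discharge is not routed to a licensed treatment works.
Exception (b) does not apply: the wastewater includes a non-Schedule-A substance.
Exception (c) does not apply: there is no Annual Registration in force.
Exception (d) does not apply: no General Permit is held.
Exception (e)'s conditions are all satisfied: a current Category 2 Declaration is held; the coverage ratio is 15%, meeting the 14% threshold. But applying paragraphs (i)–(n): (i) is triggered — a current Schedule 4 Registration is held. (j) is triggered (the brewery is within 200 m of a designated waterway), but is displaced by (k): (k) operates against (j): a current Standing Notice is held. (l) is triggered (a current General Clearance is held), but is set aside by (m): (m) operates against (l): the reference index is 338, meeting the 311 threshold. (n), which would lift (m), is not triggered — discharge temperature is below 35 °C. So (e) is unavailable.
None of the exceptions is available; § 50 applies in full.

Yes — Ines's brewery must file a quarterly discharge report.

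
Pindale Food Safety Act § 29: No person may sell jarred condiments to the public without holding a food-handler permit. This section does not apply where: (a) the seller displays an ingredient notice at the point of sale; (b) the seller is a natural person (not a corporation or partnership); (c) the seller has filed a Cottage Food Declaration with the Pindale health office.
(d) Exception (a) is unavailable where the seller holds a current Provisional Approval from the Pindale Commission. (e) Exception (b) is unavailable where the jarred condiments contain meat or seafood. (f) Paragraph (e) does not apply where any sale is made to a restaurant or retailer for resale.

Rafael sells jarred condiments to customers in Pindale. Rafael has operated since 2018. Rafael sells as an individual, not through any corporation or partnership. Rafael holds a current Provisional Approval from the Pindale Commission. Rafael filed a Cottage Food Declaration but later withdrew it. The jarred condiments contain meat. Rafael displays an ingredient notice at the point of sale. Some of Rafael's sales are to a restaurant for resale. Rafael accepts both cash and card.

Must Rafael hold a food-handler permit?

No — exception (b) applies; Rafael is not required to hold a food-handler permit.

All of (a)'s requirements are met (an ingredient notice is displayed). However, paragraph (d) must be considered: (d) applies — a current Provisional Approval is held. (a) is therefore removed.
Exception (b): the seller is a natural person — every condition holds. Considering the limiting provisions: (e) applies (the jarred condiments contain meat), but is set aside by (f): (f) operates against (e): some sales are to a restaurant for resale. (b) remains available.
Exception (c) requires that the seller has filed a Cottage Food Declaration with the Pindale health office; but the Cottage Food Declaration was withdrawn, so (c) is unavailable.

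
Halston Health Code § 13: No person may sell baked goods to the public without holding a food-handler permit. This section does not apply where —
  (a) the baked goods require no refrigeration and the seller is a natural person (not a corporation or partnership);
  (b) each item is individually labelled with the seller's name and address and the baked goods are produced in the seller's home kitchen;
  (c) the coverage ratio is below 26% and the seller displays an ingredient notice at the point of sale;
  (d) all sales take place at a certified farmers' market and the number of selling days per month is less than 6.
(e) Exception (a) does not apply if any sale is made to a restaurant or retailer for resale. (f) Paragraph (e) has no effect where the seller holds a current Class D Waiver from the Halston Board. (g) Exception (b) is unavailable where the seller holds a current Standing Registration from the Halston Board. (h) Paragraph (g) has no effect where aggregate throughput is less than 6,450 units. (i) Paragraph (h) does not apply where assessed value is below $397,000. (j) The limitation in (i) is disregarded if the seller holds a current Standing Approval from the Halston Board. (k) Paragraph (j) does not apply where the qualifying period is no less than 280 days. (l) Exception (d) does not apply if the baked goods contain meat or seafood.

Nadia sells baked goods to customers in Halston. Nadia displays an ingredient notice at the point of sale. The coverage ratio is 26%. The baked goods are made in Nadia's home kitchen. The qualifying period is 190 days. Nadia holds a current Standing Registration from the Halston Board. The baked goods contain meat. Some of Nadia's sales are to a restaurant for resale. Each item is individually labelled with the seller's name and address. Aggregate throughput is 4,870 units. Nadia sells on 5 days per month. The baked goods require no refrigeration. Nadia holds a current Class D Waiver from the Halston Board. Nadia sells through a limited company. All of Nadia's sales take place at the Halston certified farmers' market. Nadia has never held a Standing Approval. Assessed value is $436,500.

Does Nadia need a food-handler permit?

No — exception (b) applies; Nadia is not required to hold a food-handler permit.

Exception (a) does not apply: the seller operates through a limited company.
Exception (b): items are individually labelled; the baked goods are home-kitchen produced — every condition holds. As to paragraphs (g)–(k): (g) operates (a current Standing Registration is held), but is set aside by (h): (h) operates against (g): aggregate throughput is 4,870 units, less than the 6,450 units limit. (i), which would lift (h), does not operate here — assessed value is $436,500, not below $397,000. Exception (b) stands.
Exception (c) does not apply: the coverage ratio is 26%, not below 26%.
Exception (d): all sales are at a certified farmers' market; the number of selling days per month is 5, less than the 6 limit — every condition holds. But: (l) operates against (d): the baked goods contain meat. (d) is therefore removed.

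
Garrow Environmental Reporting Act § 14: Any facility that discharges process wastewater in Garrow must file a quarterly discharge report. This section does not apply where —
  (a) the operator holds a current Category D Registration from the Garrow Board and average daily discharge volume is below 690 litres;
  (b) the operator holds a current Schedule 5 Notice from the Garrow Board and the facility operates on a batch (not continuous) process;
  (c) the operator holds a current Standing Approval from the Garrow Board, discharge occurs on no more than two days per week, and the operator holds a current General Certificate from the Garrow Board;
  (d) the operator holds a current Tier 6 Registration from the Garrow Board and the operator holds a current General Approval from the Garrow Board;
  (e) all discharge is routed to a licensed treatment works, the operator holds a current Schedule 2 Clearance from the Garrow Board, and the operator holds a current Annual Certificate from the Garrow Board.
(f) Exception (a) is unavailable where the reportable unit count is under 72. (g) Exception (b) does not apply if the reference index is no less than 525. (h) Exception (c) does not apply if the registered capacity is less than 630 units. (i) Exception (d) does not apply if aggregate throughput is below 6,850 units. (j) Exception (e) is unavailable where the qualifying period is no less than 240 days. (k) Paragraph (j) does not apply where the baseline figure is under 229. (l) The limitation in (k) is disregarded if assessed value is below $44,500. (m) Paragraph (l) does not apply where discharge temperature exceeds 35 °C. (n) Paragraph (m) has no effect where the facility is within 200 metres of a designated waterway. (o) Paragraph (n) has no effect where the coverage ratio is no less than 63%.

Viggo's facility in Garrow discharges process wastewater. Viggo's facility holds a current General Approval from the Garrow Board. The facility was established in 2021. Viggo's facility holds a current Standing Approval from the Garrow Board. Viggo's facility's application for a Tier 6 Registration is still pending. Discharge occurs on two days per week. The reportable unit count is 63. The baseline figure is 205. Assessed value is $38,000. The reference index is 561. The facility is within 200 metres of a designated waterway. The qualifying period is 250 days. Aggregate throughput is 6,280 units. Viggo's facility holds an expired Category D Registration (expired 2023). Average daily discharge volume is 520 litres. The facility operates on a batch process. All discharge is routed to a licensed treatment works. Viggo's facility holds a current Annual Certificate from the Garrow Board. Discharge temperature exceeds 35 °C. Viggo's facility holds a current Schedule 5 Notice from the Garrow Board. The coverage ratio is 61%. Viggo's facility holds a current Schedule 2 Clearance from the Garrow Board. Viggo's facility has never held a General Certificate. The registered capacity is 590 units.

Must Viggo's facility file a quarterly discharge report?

Yes — Viggo's facility must file a quarterly discharge report.

Exception (a) fails — the Category D Registration is not current.
All of (b)'s requirements are met (a current Schedule 5 Notice is held; the facility operates on a batch process). However, paragraph (g) must be considered: (g) operates — the reference index is 561, meeting the 525 threshold. So (b) is unavailable.
Exception (c) requires that the operator holds a current General Certificate from the Garrow Board; but the General Certificate is not current, so (c) is unavailable.
Exception (d) requires that the operator holds a current Tier 6 Registration from the Garrow Board; but there is no Tier 6 Registration in force, so (d) is unavailable.
Exception (e)'s conditions are all satisfied: discharge is routed to a licensed treatment works; a current Schedule 2 Clearance is held; a current Annual Certificate is held. But applying paragraphs (j)–(o): (j) operates against (e): the qualifying period is 250 days, meeting the 240 days threshold. (k) would limit (j) — the baseline figure is 205, under the 229 limit — but (l) sets (k) aside: (l) is engaged — assessed value is $38,000, below the $44,500 limit. (m) operates (discharge temperature exceeds 35 °C), but is overridden by (n): (n) is triggered — the facility is within 200 m of a designated waterway. (o), which would lift (n), is not triggered — the coverage ratio is 61%, short of 63%. Exception (e) does not apply.
Every exception is unavailable, so the rule governs.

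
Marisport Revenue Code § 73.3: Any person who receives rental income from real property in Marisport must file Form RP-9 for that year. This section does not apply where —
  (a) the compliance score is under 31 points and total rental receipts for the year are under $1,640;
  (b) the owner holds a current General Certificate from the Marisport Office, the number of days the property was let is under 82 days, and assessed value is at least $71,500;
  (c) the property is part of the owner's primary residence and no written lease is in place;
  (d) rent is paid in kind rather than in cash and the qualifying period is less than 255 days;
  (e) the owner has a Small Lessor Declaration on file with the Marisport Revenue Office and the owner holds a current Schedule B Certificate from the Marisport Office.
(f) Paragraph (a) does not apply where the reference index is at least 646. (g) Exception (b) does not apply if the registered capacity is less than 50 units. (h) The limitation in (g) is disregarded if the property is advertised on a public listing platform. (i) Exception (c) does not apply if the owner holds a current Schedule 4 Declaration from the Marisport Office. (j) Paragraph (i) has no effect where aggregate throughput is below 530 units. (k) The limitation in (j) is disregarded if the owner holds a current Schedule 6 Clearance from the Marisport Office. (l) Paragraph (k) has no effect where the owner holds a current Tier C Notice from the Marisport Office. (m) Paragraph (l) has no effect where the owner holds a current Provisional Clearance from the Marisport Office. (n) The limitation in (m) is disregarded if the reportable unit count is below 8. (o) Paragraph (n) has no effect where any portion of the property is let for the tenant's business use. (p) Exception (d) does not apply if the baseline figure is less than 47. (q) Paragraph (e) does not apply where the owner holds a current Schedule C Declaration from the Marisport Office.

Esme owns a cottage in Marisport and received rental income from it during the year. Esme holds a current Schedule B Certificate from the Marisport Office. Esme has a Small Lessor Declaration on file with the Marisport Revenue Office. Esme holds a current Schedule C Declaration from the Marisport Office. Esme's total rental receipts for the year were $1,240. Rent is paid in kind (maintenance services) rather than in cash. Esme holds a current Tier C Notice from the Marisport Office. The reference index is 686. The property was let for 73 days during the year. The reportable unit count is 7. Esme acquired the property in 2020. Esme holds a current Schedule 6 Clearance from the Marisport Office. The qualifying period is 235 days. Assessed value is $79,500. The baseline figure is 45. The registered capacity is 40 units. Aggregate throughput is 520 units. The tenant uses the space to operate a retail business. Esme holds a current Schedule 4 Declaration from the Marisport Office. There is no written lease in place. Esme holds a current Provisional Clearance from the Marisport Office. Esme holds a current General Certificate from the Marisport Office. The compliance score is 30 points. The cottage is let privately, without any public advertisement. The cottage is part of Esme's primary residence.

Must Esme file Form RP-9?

Exception (a): the compliance score is 30 points, under the 31 points limit; total rental receipts for the year are $1,240, under the $1,640 limit — every condition holds. Turning to paragraph (f): (f) is engaged — the reference index is 686, meeting the 646 threshold. (a) is therefore removed.
Exception (b) is satisfied on its face — a current General Certificate is held; the number of days the property was let is 73 days, under the 82 days limit; assessed value is $79,500, meeting the $71,500 threshold. But applying paragraphs (g)–(h): (g) operates — the registered capacity is 40 units, less than the 50 units limit. (h), which would lift (g), is not triggered — the property is let privately without advertisement. Exception (b) does not apply.
Exception (c) is satisfied on its face — the cottage is part of the primary residence; there is no written lease. Turning to paragraphs (i)–(o): (i) is triggered — a current Schedule 4 Declaration is held. (j) operates (aggregate throughput is 520 units, below the 530 units limit), but is set aside by (k): (k) is engaged — a current Schedule 6 Clearance is held. (l) would limit (k) — a current Tier C Notice is held — but (m) sets (l) aside: (m) operates against (l): a current Provisional Clearance is held. (n) would limit (m) — the reportable unit count is 7, below the 8 limit — but (o) sets (n) aside: (o) operates against (n): the space is let for business use. So (c) is unavailable.
Exception (d) is satisfied on its face — rent is paid in kind; the qualifying period is 235 days, less than the 255 days limit. But: (p) operates against (d): the baseline figure is 45, less than the 47 limit. Exception (d) does not apply.
Exception (e)'s conditions are all satisfied: a Small Lessor Declaration is on file; a current Schedule B Certificate is held. But applying paragraph (q): (q) operates — a current Schedule C Declaration is held. Exception (e) does not apply.
No exception is made out. Esme falls within the general rule.

Yes — Esme must file Form RP-9.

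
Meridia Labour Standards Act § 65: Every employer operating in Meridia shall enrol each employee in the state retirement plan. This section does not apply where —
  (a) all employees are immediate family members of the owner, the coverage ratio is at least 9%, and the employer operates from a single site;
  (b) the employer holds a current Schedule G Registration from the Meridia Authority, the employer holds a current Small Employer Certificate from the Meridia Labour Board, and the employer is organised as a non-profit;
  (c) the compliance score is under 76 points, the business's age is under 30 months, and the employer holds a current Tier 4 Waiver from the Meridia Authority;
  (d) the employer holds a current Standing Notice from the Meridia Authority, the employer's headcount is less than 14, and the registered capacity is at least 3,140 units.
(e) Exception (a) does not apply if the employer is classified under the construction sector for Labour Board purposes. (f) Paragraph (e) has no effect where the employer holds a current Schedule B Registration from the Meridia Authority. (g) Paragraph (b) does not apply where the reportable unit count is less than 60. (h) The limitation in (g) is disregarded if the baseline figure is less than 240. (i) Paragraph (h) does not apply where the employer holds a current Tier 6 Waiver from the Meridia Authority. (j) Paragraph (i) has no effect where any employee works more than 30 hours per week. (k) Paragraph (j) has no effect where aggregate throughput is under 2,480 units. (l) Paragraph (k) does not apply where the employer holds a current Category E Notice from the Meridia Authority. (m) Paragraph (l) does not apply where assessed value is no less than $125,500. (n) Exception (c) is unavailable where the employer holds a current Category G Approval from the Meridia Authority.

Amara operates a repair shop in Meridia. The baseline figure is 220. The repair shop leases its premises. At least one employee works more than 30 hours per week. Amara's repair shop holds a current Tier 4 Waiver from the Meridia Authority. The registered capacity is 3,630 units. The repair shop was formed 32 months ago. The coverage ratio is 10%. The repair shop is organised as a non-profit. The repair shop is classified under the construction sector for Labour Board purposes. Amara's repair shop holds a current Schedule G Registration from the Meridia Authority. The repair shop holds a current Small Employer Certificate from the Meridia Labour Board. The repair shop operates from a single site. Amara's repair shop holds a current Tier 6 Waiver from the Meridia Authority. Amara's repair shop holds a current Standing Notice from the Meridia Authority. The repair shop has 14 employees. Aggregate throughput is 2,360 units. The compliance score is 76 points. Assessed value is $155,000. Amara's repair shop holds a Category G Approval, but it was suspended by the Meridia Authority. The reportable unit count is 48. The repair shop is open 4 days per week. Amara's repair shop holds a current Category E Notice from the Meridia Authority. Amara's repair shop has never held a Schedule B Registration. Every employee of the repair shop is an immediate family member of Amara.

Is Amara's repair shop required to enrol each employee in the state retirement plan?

Yes — Amara's repair shop must enrol each employee in the state retirement plan.

Exception (a) is satisfied on its face — every employee is an immediate family member; the coverage ratio is 10%, meeting the 9% threshold; the employer operates from a single site. But: (e) operates against (a): the repair shop is classified under the construction sector. (f), which would lift (e), is inapplicable — no current Schedule B Registration is held. (a) is therefore removed.
Exception (b)'s conditions are all satisfied: a current Schedule G Registration is held; a current Small Employer Certificate is held; the employer is a non-profit. But: (g) applies — the reportable unit count is 48, less than the 60 limit. (h) is triggered (the baseline figure is 220, less than the 240 limit), but is displaced by (i): (i) is engaged — a current Tier 6 Waiver is held. (j) operates (at least one employee exceeds 30 hours/week), but is displaced by (k): (k) operates against (j): aggregate throughput is 2,360 units, under the 2,480 units limit. (l) would limit (k) — a current Category E Notice is held — but (m) sets (l) aside: (m) operates against (l): assessed value is $155,000, meeting the $125,500 threshold. (b) is therefore removed.
Exception (c) does not apply: the compliance score is 76 points, not under 76 points.
Exception (d) requires that the employer's headcount is less than 14; but the employer's headcount is 14, not less than 14, so (d) is unavailable.
Every exception is unavailable, so the rule governs.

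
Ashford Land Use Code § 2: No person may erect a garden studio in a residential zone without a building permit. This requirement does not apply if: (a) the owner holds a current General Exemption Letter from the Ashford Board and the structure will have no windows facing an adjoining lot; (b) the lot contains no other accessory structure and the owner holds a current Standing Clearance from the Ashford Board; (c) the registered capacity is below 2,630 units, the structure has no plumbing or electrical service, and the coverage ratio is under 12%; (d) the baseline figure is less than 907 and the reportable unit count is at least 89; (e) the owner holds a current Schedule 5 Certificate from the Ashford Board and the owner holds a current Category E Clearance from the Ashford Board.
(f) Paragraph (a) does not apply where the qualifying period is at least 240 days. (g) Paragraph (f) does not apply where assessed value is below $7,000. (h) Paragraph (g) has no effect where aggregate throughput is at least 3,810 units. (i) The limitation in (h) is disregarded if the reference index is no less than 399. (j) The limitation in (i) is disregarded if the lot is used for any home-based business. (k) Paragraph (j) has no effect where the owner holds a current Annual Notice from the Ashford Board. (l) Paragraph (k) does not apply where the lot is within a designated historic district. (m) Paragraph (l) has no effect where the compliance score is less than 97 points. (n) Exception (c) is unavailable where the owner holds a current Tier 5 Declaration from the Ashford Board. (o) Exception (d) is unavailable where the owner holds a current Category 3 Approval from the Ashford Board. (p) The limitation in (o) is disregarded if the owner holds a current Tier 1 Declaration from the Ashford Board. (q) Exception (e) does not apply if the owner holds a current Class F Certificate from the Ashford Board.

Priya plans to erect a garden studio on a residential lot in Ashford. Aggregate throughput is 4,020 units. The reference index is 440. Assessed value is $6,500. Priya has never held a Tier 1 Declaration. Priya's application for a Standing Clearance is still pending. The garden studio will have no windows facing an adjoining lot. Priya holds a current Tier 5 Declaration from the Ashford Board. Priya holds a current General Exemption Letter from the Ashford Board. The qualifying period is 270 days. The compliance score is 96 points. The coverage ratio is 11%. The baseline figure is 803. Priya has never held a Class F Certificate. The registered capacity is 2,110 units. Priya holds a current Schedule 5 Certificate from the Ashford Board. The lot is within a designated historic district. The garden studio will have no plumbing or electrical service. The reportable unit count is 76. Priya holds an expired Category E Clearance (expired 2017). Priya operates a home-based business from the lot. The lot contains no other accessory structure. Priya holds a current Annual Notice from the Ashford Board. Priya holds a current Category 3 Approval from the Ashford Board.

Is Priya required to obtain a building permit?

No — exception (a) applies; Priya does not need a building permit.

Exception (a)'s conditions are all satisfied: a current General Exemption Letter is held; no windows face an adjoining lot. Applying paragraphs (f)–(m): (f) would limit (a) — the qualifying period is 270 days, meeting the 240 days threshold — but (g) sets (f) aside: (g) applies — assessed value is $6,500, below the $7,000 limit. (h) would limit (g) — aggregate throughput is 4,020 units, meeting the 3,810 units threshold — but (i) sets (h) aside: (i) is engaged — the reference index is 440, meeting the 399 threshold. (j) would limit (i) — a home-based business operates on the lot — but (k) sets (j) aside: (k) applies — a current Annual Notice is held. (l) is triggered (the lot is in a historic district), but is overridden by (m): (m) operates against (l): the compliance score is 96 points, less than the 97 points limit. (a) remains available.
Exception (b) does not apply: no current Standing Clearance is held.
Exception (c) is satisfied on its face — the registered capacity is 2,110 units, below the 2,630 units limit; there is no plumbing or electrical service; the coverage ratio is 11%, under the 12% limit. But: (n) operates against (c): a current Tier 5 Declaration is held. (c) is therefore removed.
Exception (d) fails — the reportable unit count is 76, short of 89.
Exception (e) does not apply: there is no Category E Clearance in force.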